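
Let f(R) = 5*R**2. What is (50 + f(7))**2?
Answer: 87025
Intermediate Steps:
(50 + f(7))**2 = (50 + 5*7**2)**2 = (50 + 5*49)**2 = (50 + 245)**2 = 295**2 = 87025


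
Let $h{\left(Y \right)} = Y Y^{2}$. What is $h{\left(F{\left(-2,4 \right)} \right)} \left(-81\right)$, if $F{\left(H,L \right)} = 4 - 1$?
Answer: $-2187$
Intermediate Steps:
$F{\left(H,L \right)} = 3$ ($F{\left(H,L \right)} = 4 - 1 = 3$)
$h{\left(Y \right)} = Y^{3}$
$h{\left(F{\left(-2,4 \right)} \right)} \left(-81\right) = 3^{3} \left(-81\right) = 27 \left(-81\right) = -2187$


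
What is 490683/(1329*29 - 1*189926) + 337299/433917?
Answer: -53951228732/21896175015 ≈ -2.4640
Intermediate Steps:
490683/(1329*29 - 1*189926) + 337299/433917 = 490683/(38541 - 189926) + 337299*(1/433917) = 490683/(-151385) + 112433/144639 = 490683*(-1/151385) + 112433/144639 = -490683/151385 + 112433/144639 = -53951228732/21896175015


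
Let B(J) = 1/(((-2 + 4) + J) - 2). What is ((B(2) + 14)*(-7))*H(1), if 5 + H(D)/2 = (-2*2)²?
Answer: -2233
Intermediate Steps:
B(J) = 1/J (B(J) = 1/((2 + J) - 2) = 1/J)
H(D) = 22 (H(D) = -10 + 2*(-2*2)² = -10 + 2*(-4)² = -10 + 2*16 = -10 + 32 = 22)
((B(2) + 14)*(-7))*H(1) = ((1/2 + 14)*(-7))*22 = ((½ + 14)*(-7))*22 = ((29/2)*(-7))*22 = -203/2*22 = -2233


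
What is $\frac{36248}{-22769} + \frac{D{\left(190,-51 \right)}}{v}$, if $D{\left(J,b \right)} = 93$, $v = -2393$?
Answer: $- \frac{88858981}{54486217} \approx -1.6309$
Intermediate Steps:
$\frac{36248}{-22769} + \frac{D{\left(190,-51 \right)}}{v} = \frac{36248}{-22769} + \frac{93}{-2393} = 36248 \left(- \frac{1}{22769}\right) + 93 \left(- \frac{1}{2393}\right) = - \frac{36248}{22769} - \frac{93}{2393} = - \frac{88858981}{54486217}$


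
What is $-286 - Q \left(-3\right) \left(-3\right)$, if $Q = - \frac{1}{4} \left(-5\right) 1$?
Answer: $- \frac{1189}{4} \approx -297.25$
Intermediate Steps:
$Q = \frac{5}{4}$ ($Q = \left(-1\right) \frac{1}{4} \left(-5\right) 1 = \left(- \frac{1}{4}\right) \left(-5\right) 1 = \frac{5}{4} \cdot 1 = \frac{5}{4} \approx 1.25$)
$-286 - Q \left(-3\right) \left(-3\right) = -286 - \frac{5}{4} \left(-3\right) \left(-3\right) = -286 - \left(- \frac{15}{4}\right) \left(-3\right) = -286 - \frac{45}{4} = - \frac{1189}{4}$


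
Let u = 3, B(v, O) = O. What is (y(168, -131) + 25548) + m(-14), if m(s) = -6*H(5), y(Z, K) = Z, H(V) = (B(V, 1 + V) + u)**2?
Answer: 25230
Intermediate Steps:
H(V) = (4 + V)**2 (H(V) = ((1 + V) + 3)**2 = (4 + V)**2)
m(s) = -486 (m(s) = -6*(4 + 5)**2 = -6*9**2 = -6*81 = -486)
(y(168, -131) + 25548) + m(-14) = (168 + 25548) - 486 = 25716 - 486 = 25230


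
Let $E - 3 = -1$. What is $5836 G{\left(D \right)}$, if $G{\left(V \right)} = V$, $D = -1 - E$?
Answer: $-17508$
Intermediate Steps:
$E = 2$ ($E = 3 - 1 = 2$)
$D = -3$ ($D = -1 - 2 = -3$)
$5836 G{\left(D \right)} = 5836 \left(-3\right) = -17508$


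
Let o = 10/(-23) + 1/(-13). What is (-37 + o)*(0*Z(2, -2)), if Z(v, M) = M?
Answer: 0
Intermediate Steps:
o = -153/299 (o = 10*(-1/23) + 1*(-1/13) = -10/23 - 1/13 = -153/299 ≈ -0.51171)
(-37 + o)*(0*Z(2, -2)) = (-37 - 153/299)*(0*(-2)) = -11216/299*0 = 0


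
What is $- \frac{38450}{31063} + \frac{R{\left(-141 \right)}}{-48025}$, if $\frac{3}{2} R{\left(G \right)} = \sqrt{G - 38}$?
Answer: $- \frac{38450}{31063} - \frac{2 i \sqrt{179}}{144075} \approx -1.2378 - 0.00018572 i$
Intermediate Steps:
$R{\left(G \right)} = \frac{2 \sqrt{-38 + G}}{3}$ ($R{\left(G \right)} = \frac{2 \sqrt{G - 38}}{3} = \frac{2 \sqrt{-38 + G}}{3}$)
$- \frac{38450}{31063} + \frac{R{\left(-141 \right)}}{-48025} = - \frac{38450}{31063} + \frac{\frac{2}{3} \sqrt{-38 - 141}}{-48025} = \left(-38450\right) \frac{1}{31063} + \frac{2 \sqrt{-179}}{3} \left(- \frac{1}{48025}\right) = - \frac{38450}{31063} + \frac{2 i \sqrt{179}}{3} \left(- \frac{1}{48025}\right) = - \frac{38450}{31063} - \frac{2 i \sqrt{179}}{144075}$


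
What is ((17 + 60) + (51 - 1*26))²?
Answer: 10404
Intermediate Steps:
((17 + 60) + (51 - 1*26))² = (77 + (51 - 26))² = (77 + 25)² = 102² = 10404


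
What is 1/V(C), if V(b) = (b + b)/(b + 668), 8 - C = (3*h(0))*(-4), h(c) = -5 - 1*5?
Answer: -139/56 ≈ -2.4821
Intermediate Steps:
h(c) = -10 (h(c) = -5 - 5 = -10)
C = -112 (C = 8 - 3*(-10)*(-4) = 8 - (-30)*(-4) = 8 - 1*120 = 8 - 120 = -112)
V(b) = 2*b/(668 + b) (V(b) = (2*b)/(668 + b) = 2*b/(668 + b))
1/V(C) = 1/(2*(-112)/(668 - 112)) = 1/(2*(-112)/556) = 1/(2*(-112)*(1/556)) = 1/(-56/139) = -139/56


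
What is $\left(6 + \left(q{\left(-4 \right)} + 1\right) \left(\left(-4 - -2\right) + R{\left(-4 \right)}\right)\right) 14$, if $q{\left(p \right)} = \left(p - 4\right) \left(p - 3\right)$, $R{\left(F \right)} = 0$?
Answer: $-1512$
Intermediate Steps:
$q{\left(p \right)} = \left(-4 + p\right) \left(-3 + p\right)$
$\left(6 + \left(q{\left(-4 \right)} + 1\right) \left(\left(-4 - -2\right) + R{\left(-4 \right)}\right)\right) 14 = \left(6 + \left(\left(12 + \left(-4\right)^{2} - -28\right) + 1\right) \left(\left(-4 - -2\right) + 0\right)\right) 14 = \left(6 + \left(\left(12 + 16 + 28\right) + 1\right) \left(\left(-4 + 2\right) + 0\right)\right) 14 = \left(6 + \left(56 + 1\right) \left(-2 + 0\right)\right) 14 = \left(6 + 57 \left(-2\right)\right) 14 = \left(6 - 114\right) 14 = \left(-108\right) 14 = -1512$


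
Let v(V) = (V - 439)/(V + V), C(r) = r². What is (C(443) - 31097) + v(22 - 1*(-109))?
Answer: 21634758/131 ≈ 1.6515e+5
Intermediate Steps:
v(V) = (-439 + V)/(2*V) (v(V) = (-439 + V)/((2*V)) = (-439 + V)*(1/(2*V)) = (-439 + V)/(2*V))
(C(443) - 31097) + v(22 - 1*(-109)) = (443² - 31097) + (-439 + (22 - 1*(-109)))/(2*(22 - 1*(-109))) = (196249 - 31097) + (-439 + (22 + 109))/(2*(22 + 109)) = 165152 + (½)*(-439 + 131)/131 = 165152 + (½)*(1/131)*(-308) = 165152 - 154/131 = 21634758/131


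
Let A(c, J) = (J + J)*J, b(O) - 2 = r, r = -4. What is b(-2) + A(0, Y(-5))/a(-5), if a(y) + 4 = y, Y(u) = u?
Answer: -68/9 ≈ -7.5556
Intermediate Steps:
b(O) = -2 (b(O) = 2 - 4 = -2)
A(c, J) = 2*J² (A(c, J) = (2*J)*J = 2*J²)
a(y) = -4 + y
b(-2) + A(0, Y(-5))/a(-5) = -2 + (2*(-5)²)/(-4 - 5) = -2 + (2*25)/(-9) = -2 - ⅑*50 = -2 - 50/9 = -68/9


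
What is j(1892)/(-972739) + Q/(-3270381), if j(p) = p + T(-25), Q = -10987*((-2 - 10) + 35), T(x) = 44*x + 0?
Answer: 243221976287/3181227143559 ≈ 0.076455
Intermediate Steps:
T(x) = 44*x
Q = -252701 (Q = -10987*(-12 + 35) = -10987*23 = -252701)
j(p) = -1100 + p (j(p) = p + 44*(-25) = p - 1100 = -1100 + p)
j(1892)/(-972739) + Q/(-3270381) = (-1100 + 1892)/(-972739) - 252701/(-3270381) = 792*(-1/972739) - 252701*(-1/3270381) = -792/972739 + 252701/3270381 = 243221976287/3181227143559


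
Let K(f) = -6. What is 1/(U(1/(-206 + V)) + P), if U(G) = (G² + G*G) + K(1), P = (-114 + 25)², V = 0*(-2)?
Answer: 21218/167940471 ≈ 0.00012634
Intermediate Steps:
V = 0
P = 7921 (P = (-89)² = 7921)
U(G) = -6 + 2*G² (U(G) = (G² + G*G) - 6 = (G² + G²) - 6 = 2*G² - 6 = -6 + 2*G²)
1/(U(1/(-206 + V)) + P) = 1/((-6 + 2*(1/(-206 + 0))²) + 7921) = 1/((-6 + 2*(1/(-206))²) + 7921) = 1/((-6 + 2*(-1/206)²) + 7921) = 1/((-6 + 2*(1/42436)) + 7921) = 1/((-6 + 1/21218) + 7921) = 1/(-127307/21218 + 7921) = 1/(167940471/21218) = 21218/167940471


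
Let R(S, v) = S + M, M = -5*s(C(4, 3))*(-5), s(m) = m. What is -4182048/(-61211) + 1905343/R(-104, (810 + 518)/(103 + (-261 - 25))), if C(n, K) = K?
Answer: -116506670981/1775119 ≈ -65633.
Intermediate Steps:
M = 75 (M = -5*3*(-5) = -15*(-5) = 75)
R(S, v) = 75 + S (R(S, v) = S + 75 = 75 + S)
-4182048/(-61211) + 1905343/R(-104, (810 + 518)/(103 + (-261 - 25))) = -4182048/(-61211) + 1905343/(75 - 104) = -4182048*(-1/61211) + 1905343/(-29) = 4182048/61211 + 1905343*(-1/29) = 4182048/61211 - 1905343/29 = -116506670981/1775119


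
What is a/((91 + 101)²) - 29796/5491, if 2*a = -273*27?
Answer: -248585961/44982272 ≈ -5.5263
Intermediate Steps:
a = -7371/2 (a = (-273*27)/2 = (½)*(-7371) = -7371/2 ≈ -3685.5)
a/((91 + 101)²) - 29796/5491 = -7371/(2*(91 + 101)²) - 29796/5491 = -7371/(2*(192²)) - 29796*1/5491 = -7371/2/36864 - 29796/5491 = -7371/2*1/36864 - 29796/5491 = -819/8192 - 29796/5491 = -248585961/44982272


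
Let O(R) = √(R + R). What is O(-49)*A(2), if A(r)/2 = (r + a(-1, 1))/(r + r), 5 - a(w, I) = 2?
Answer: 35*I*√2/2 ≈ 24.749*I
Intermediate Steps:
O(R) = √2*√R (O(R) = √(2*R) = √2*√R)
a(w, I) = 3 (a(w, I) = 5 - 1*2 = 5 - 2 = 3)
A(r) = (3 + r)/r (A(r) = 2*((r + 3)/(r + r)) = 2*((3 + r)/((2*r))) = 2*((3 + r)*(1/(2*r))) = 2*((3 + r)/(2*r)) = (3 + r)/r)
O(-49)*A(2) = (√2*√(-49))*((3 + 2)/2) = (√2*(7*I))*((½)*5) = (7*I*√2)*(5/2) = 35*I*√2/2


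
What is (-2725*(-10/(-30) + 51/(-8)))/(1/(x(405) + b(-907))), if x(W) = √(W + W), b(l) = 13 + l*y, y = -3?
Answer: 540135875/12 + 1185375*√10/8 ≈ 4.5480e+7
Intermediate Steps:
b(l) = 13 - 3*l (b(l) = 13 + l*(-3) = 13 - 3*l)
x(W) = √2*√W (x(W) = √(2*W) = √2*√W)
(-2725*(-10/(-30) + 51/(-8)))/(1/(x(405) + b(-907))) = (-2725*(-10/(-30) + 51/(-8)))/(1/(√2*√405 + (13 - 3*(-907)))) = (-2725*(-10*(-1/30) + 51*(-⅛)))/(1/(√2*(9*√5) + (13 + 2721))) = (-2725*(⅓ - 51/8))/(1/(9*√10 + 2734)) = (-2725*(-145/24))/(1/(2734 + 9*√10)) = 395125*(2734 + 9*√10)/24 = 540135875/12 + 1185375*√10/8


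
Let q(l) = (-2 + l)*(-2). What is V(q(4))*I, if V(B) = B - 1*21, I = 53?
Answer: -1325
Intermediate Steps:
q(l) = 4 - 2*l
V(B) = -21 + B (V(B) = B - 21 = -21 + B)
V(q(4))*I = (-21 + (4 - 2*4))*53 = (-21 + (4 - 8))*53 = (-21 - 4)*53 = -25*53 = -1325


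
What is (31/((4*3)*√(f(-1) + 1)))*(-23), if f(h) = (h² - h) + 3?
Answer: -713*√6/72 ≈ -24.257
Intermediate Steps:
f(h) = 3 + h² - h
(31/((4*3)*√(f(-1) + 1)))*(-23) = (31/((4*3)*√((3 + (-1)² - 1*(-1)) + 1)))*(-23) = (31/(12*√((3 + 1 + 1) + 1)))*(-23) = (31/(12*√(5 + 1)))*(-23) = (31/(12*√6))*(-23) = ((√6/72)*31)*(-23) = (31*√6/72)*(-23) = -713*√6/72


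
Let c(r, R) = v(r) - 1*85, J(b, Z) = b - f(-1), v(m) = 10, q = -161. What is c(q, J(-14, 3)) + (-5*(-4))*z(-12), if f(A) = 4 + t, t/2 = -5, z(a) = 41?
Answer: 745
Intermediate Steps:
t = -10 (t = 2*(-5) = -10)
f(A) = -6 (f(A) = 4 - 10 = -6)
J(b, Z) = 6 + b (J(b, Z) = b - 1*(-6) = b + 6 = 6 + b)
c(r, R) = -75 (c(r, R) = 10 - 1*85 = 10 - 85 = -75)
c(q, J(-14, 3)) + (-5*(-4))*z(-12) = -75 - 5*(-4)*41 = -75 + 20*41 = -75 + 820 = 745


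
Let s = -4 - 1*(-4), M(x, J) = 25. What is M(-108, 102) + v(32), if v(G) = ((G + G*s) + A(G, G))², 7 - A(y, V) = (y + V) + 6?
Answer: 986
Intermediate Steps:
s = 0 (s = -4 + 4 = 0)
A(y, V) = 1 - V - y (A(y, V) = 7 - ((y + V) + 6) = 7 - ((V + y) + 6) = 7 - (6 + V + y) = 7 + (-6 - V - y) = 1 - V - y)
v(G) = (1 - G)² (v(G) = ((G + G*0) + (1 - G - G))² = ((G + 0) + (1 - 2*G))² = (G + (1 - 2*G))² = (1 - G)²)
M(-108, 102) + v(32) = 25 + (1 - 1*32)² = 25 + (1 - 32)² = 25 + (-31)² = 25 + 961 = 986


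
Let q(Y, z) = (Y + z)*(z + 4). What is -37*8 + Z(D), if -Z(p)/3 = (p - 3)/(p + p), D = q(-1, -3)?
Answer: -2389/8 ≈ -298.63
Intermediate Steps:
q(Y, z) = (4 + z)*(Y + z) (q(Y, z) = (Y + z)*(4 + z) = (4 + z)*(Y + z))
D = -4 (D = (-3)² + 4*(-1) + 4*(-3) - 1*(-3) = 9 - 4 - 12 + 3 = -4)
Z(p) = -3*(-3 + p)/(2*p) (Z(p) = -3*(p - 3)/(p + p) = -3*(-3 + p)/(2*p))
-37*8 + Z(D) = -37*8 + (3/2)*(3 - 1*(-4))/(-4) = -296 + (3/2)*(-¼)*(3 + 4) = -296 + (3/2)*(-¼)*7 = -296 - 21/8 = -2389/8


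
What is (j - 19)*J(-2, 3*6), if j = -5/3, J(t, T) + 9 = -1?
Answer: 620/3 ≈ 206.67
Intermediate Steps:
J(t, T) = -10 (J(t, T) = -9 - 1 = -10)
j = -5/3 (j = -5*⅓ = -5/3 ≈ -1.6667)
(j - 19)*J(-2, 3*6) = (-5/3 - 19)*(-10) = -62/3*(-10) = 620/3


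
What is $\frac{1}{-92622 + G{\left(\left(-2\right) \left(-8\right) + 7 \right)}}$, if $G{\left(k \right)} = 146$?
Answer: $- \frac{1}{92476} \approx -1.0814 \cdot 10^{-5}$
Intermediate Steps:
$\frac{1}{-92622 + G{\left(\left(-2\right) \left(-8\right) + 7 \right)}} = \frac{1}{-92622 + 146} = \frac{1}{-92476} = - \frac{1}{92476}$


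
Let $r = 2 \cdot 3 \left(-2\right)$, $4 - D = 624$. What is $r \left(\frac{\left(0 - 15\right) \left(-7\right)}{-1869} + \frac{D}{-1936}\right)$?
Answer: $- \frac{34125}{10769} \approx -3.1688$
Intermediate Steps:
$D = -620$ ($D = 4 - 624 = -620$)
$r = -12$ ($r = 6 \left(-2\right) = -12$)
$r \left(\frac{\left(0 - 15\right) \left(-7\right)}{-1869} + \frac{D}{-1936}\right) = - 12 \left(\frac{\left(0 - 15\right) \left(-7\right)}{-1869} - \frac{620}{-1936}\right) = - 12 \left(\left(-15\right) \left(-7\right) \left(- \frac{1}{1869}\right) - - \frac{155}{484}\right) = - 12 \left(105 \left(- \frac{1}{1869}\right) + \frac{155}{484}\right) = - 12 \left(- \frac{5}{89} + \frac{155}{484}\right) = \left(-12\right) \frac{11375}{43076} = - \frac{34125}{10769}$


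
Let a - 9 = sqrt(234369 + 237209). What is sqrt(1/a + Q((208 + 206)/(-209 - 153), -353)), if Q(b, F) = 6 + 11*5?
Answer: sqrt(61 + 1/(9 + sqrt(471578))) ≈ 7.8103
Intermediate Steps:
Q(b, F) = 61 (Q(b, F) = 6 + 55 = 61)
a = 9 + sqrt(471578) (a = 9 + sqrt(234369 + 237209) = 9 + sqrt(471578) ≈ 695.72)
sqrt(1/a + Q((208 + 206)/(-209 - 153), -353)) = sqrt(1/(9 + sqrt(471578)) + 61) = sqrt(61 + 1/(9 + sqrt(471578)))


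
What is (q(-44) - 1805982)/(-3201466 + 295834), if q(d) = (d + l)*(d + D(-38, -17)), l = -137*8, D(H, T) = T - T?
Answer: 292637/484272 ≈ 0.60428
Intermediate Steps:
D(H, T) = 0
l = -1096
q(d) = d*(-1096 + d) (q(d) = (d - 1096)*(d + 0) = (-1096 + d)*d = d*(-1096 + d))
(q(-44) - 1805982)/(-3201466 + 295834) = (-44*(-1096 - 44) - 1805982)/(-3201466 + 295834) = (-44*(-1140) - 1805982)/(-2905632) = (50160 - 1805982)*(-1/2905632) = -1755822*(-1/2905632) = 292637/484272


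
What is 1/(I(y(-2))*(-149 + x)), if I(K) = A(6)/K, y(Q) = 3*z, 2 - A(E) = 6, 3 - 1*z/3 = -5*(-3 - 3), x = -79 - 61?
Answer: -243/1156 ≈ -0.21021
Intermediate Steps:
x = -140
z = -81 (z = 9 - (-15)*(-3 - 3) = 9 - (-15)*(-6) = 9 - 3*30 = 9 - 90 = -81)
A(E) = -4 (A(E) = 2 - 1*6 = 2 - 6 = -4)
y(Q) = -243 (y(Q) = 3*(-81) = -243)
I(K) = -4/K
1/(I(y(-2))*(-149 + x)) = 1/((-4/(-243))*(-149 - 140)) = 1/(-4*(-1/243)*(-289)) = 1/((4/243)*(-289)) = 1/(-1156/243) = -243/1156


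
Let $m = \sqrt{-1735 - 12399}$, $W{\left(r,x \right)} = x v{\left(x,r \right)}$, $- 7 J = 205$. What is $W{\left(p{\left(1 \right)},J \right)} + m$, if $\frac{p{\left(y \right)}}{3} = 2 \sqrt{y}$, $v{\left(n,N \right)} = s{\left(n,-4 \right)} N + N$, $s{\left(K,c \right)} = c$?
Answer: $\frac{3690}{7} + i \sqrt{14134} \approx 527.14 + 118.89 i$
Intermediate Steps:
$J = - \frac{205}{7}$ ($J = \left(- \frac{1}{7}\right) 205 = - \frac{205}{7} \approx -29.286$)
$v{\left(n,N \right)} = - 3 N$ ($v{\left(n,N \right)} = - 4 N + N = - 3 N$)
$p{\left(y \right)} = 6 \sqrt{y}$ ($p{\left(y \right)} = 3 \cdot 2 \sqrt{y} = 6 \sqrt{y}$)
$W{\left(r,x \right)} = - 3 r x$ ($W{\left(r,x \right)} = x \left(- 3 r\right) = - 3 r x$)
$m = i \sqrt{14134}$ ($m = \sqrt{-14134} = i \sqrt{14134} \approx 118.89 i$)
$W{\left(p{\left(1 \right)},J \right)} + m = \left(-3\right) 6 \sqrt{1} \left(- \frac{205}{7}\right) + i \sqrt{14134} = \left(-3\right) 6 \cdot 1 \left(- \frac{205}{7}\right) + i \sqrt{14134} = \left(-3\right) 6 \left(- \frac{205}{7}\right) + i \sqrt{14134} = \frac{3690}{7} + i \sqrt{14134}$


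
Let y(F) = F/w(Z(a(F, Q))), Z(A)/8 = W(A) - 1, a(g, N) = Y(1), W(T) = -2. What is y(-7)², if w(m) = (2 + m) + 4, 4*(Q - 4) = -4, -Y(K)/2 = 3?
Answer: 49/324 ≈ 0.15123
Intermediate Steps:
Y(K) = -6 (Y(K) = -2*3 = -6)
Q = 3 (Q = 4 + (¼)*(-4) = 4 - 1 = 3)
a(g, N) = -6
Z(A) = -24 (Z(A) = 8*(-2 - 1) = 8*(-3) = -24)
w(m) = 6 + m
y(F) = -F/18 (y(F) = F/(6 - 24) = F/(-18) = F*(-1/18) = -F/18)
y(-7)² = (-1/18*(-7))² = (7/18)² = 49/324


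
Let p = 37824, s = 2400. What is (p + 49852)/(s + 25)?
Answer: 87676/2425 ≈ 36.155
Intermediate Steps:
(p + 49852)/(s + 25) = (37824 + 49852)/(2400 + 25) = 87676/2425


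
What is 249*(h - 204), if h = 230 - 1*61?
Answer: -8715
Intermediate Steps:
h = 169 (h = 230 - 61 = 169)
249*(h - 204) = 249*(169 - 204) = 249*(-35) = -8715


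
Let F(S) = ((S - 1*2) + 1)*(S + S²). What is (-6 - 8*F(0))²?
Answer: 36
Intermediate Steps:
F(S) = (-1 + S)*(S + S²) (F(S) = ((S - 2) + 1)*(S + S²) = ((-2 + S) + 1)*(S + S²) = (-1 + S)*(S + S²))
(-6 - 8*F(0))² = (-6 - 8*(0³ - 1*0))² = (-6 - 8*(0 + 0))² = (-6 - 8*0)² = (-6 + 0)² = (-6)² = 36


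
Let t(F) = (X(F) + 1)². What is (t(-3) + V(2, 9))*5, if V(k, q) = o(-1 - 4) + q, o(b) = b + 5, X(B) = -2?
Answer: 50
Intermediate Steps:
t(F) = 1 (t(F) = (-2 + 1)² = (-1)² = 1)
o(b) = 5 + b
V(k, q) = q (V(k, q) = (5 + (-1 - 4)) + q = (5 - 5) + q = 0 + q = q)
(t(-3) + V(2, 9))*5 = (1 + 9)*5 = 10*5 = 50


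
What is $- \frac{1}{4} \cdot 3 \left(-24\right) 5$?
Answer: $90$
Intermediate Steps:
$- \frac{1}{4} \cdot 3 \left(-24\right) 5 = \left(-1\right) \frac{1}{4} \cdot 3 \left(-24\right) 5 = \left(- \frac{1}{4}\right) 3 \left(-24\right) 5 = \left(- \frac{3}{4}\right) \left(-24\right) 5 = 18 \cdot 5 = 90$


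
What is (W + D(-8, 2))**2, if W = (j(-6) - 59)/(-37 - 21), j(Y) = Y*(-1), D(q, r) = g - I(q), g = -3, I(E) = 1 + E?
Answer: 81225/3364 ≈ 24.145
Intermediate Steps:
D(q, r) = -4 - q (D(q, r) = -3 - (1 + q) = -3 + (-1 - q) = -4 - q)
j(Y) = -Y
W = 53/58 (W = (-1*(-6) - 59)/(-37 - 21) = (6 - 59)/(-58) = -53*(-1/58) = 53/58 ≈ 0.91379)
(W + D(-8, 2))**2 = (53/58 + (-4 - 1*(-8)))**2 = (53/58 + (-4 + 8))**2 = (53/58 + 4)**2 = (285/58)**2 = 81225/3364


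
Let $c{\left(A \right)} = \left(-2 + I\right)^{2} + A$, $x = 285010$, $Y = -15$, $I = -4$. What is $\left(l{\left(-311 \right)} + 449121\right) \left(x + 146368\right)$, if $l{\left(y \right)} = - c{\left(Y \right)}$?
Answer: $193731859800$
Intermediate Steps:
$c{\left(A \right)} = 36 + A$ ($c{\left(A \right)} = \left(-2 - 4\right)^{2} + A = \left(-6\right)^{2} + A = 36 + A$)
$l{\left(y \right)} = -21$ ($l{\left(y \right)} = - (36 - 15) = \left(-1\right) 21 = -21$)
$\left(l{\left(-311 \right)} + 449121\right) \left(x + 146368\right) = \left(-21 + 449121\right) \left(285010 + 146368\right) = 449100 \cdot 431378 = 193731859800$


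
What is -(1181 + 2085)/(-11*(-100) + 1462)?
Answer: -1633/1281 ≈ -1.2748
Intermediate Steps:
-(1181 + 2085)/(-11*(-100) + 1462) = -3266/(1100 + 1462) = -3266/2562 = -1*1633/1281 = -1633/1281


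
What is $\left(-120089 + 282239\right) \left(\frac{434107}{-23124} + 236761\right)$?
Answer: $\frac{3147795672775}{82} \approx 3.8388 \cdot 10^{10}$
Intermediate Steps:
$\left(-120089 + 282239\right) \left(\frac{434107}{-23124} + 236761\right) = 162150 \left(434107 \left(- \frac{1}{23124}\right) + 236761\right) = 162150 \left(- \frac{434107}{23124} + 236761\right) = 162150 \cdot \frac{5474427257}{23124} = \frac{3147795672775}{82}$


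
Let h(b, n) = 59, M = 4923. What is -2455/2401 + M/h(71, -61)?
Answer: 11675278/141659 ≈ 82.418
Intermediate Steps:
-2455/2401 + M/h(71, -61) = -2455/2401 + 4923/59 = 11675278/141659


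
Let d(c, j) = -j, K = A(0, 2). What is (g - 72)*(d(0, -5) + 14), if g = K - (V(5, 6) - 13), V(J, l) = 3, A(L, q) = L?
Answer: -1178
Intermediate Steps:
K = 0
g = 10 (g = 0 - (3 - 13) = 0 - 1*(-10) = 0 + 10 = 10)
(g - 72)*(d(0, -5) + 14) = (10 - 72)*(-1*(-5) + 14) = -62*(5 + 14) = -62*19 = -1178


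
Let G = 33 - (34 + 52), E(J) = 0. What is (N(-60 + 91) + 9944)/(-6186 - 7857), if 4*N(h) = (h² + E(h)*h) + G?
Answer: -10171/14043 ≈ -0.72428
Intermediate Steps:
G = -53 (G = 33 - 1*86 = 33 - 86 = -53)
N(h) = -53/4 + h²/4 (N(h) = ((h² + 0*h) - 53)/4 = ((h² + 0) - 53)/4 = (h² - 53)/4 = (-53 + h²)/4 = -53/4 + h²/4)
(N(-60 + 91) + 9944)/(-6186 - 7857) = ((-53/4 + (-60 + 91)²/4) + 9944)/(-6186 - 7857) = ((-53/4 + (¼)*31²) + 9944)/(-14043) = ((-53/4 + (¼)*961) + 9944)*(-1/14043) = ((-53/4 + 961/4) + 9944)*(-1/14043) = (227 + 9944)*(-1/14043) = 10171*(-1/14043) = -10171/14043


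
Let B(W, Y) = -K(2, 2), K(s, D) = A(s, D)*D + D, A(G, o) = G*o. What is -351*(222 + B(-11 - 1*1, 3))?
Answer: -74412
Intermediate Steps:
K(s, D) = D + s*D² (K(s, D) = (s*D)*D + D = (D*s)*D + D = s*D² + D = D + s*D²)
B(W, Y) = -10 (B(W, Y) = -2*(1 + 2*2) = -2*(1 + 4) = -2*5 = -1*10 = -10)
-351*(222 + B(-11 - 1*1, 3)) = -351*(222 - 10) = -351*212 = -1*74412 = -74412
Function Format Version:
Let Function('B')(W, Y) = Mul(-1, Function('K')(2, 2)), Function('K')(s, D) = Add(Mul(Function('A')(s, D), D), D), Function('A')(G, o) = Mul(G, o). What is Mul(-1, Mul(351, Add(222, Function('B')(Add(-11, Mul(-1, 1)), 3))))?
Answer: -74412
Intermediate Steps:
Function('K')(s, D) = Add(D, Mul(s, Pow(D, 2))) (Function('K')(s, D) = Add(Mul(Mul(s, D), D), D) = Add(Mul(Mul(D, s), D), D) = Add(Mul(s, Pow(D, 2)), D) = Add(D, Mul(s, Pow(D, 2))))
Function('B')(W, Y) = -10 (Function('B')(W, Y) = Mul(-1, Mul(2, Add(1, Mul(2, 2)))) = Mul(-1, Mul(2, Add(1, 4))) = Mul(-1, Mul(2, 5)) = Mul(-1, 10) = -10)
Mul(-1, Mul(351, Add(222, Function('B')(Add(-11, Mul(-1, 1)), 3)))) = Mul(-1, Mul(351, Add(222, -10))) = Mul(-1, Mul(351, 212)) = Mul(-1, 74412) = -74412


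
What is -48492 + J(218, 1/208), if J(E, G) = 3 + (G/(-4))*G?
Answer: -8391312385/173056 ≈ -48489.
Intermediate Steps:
J(E, G) = 3 - G²/4 (J(E, G) = 3 + (G*(-¼))*G = 3 + (-G/4)*G = 3 - G²/4)
-48492 + J(218, 1/208) = -48492 + (3 - (1/208)²/4) = -48492 + (3 - ¼*1/43264) = -48492 + (3 - 1/173056) = -48492 + 519167/173056 = -8391312385/173056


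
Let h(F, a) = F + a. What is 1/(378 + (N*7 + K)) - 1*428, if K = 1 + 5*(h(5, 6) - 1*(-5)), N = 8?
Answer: -220419/515 ≈ -428.00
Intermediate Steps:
K = 81 (K = 1 + 5*((5 + 6) - 1*(-5)) = 1 + 5*(11 + 5) = 1 + 5*16 = 1 + 80 = 81)
1/(378 + (N*7 + K)) - 1*428 = 1/(378 + (8*7 + 81)) - 1*428 = 1/(378 + (56 + 81)) - 428 = 1/(378 + 137) - 428 = 1/515 - 428 = -220419/515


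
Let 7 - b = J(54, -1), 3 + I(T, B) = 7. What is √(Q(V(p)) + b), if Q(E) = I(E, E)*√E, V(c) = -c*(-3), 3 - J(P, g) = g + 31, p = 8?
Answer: √(34 + 8*√6) ≈ 7.3209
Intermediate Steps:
I(T, B) = 4 (I(T, B) = -3 + 7 = 4)
J(P, g) = -28 - g (J(P, g) = 3 - (g + 31) = 3 - (31 + g) = 3 + (-31 - g) = -28 - g)
V(c) = 3*c (V(c) = -(-3)*c = 3*c)
b = 34 (b = 7 - (-28 - 1*(-1)) = 7 - (-28 + 1) = 7 - 1*(-27) = 7 + 27 = 34)
Q(E) = 4*√E
√(Q(V(p)) + b) = √(4*√(3*8) + 34) = √(4*√24 + 34) = √(4*(2*√6) + 34) = √(8*√6 + 34) = √(34 + 8*√6)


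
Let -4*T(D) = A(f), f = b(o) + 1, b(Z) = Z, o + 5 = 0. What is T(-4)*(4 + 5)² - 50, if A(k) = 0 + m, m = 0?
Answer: -50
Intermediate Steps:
o = -5 (o = -5 + 0 = -5)
f = -4 (f = -5 + 1 = -4)
A(k) = 0 (A(k) = 0 + 0 = 0)
T(D) = 0 (T(D) = -¼*0 = 0)
T(-4)*(4 + 5)² - 50 = 0*(4 + 5)² - 50 = 0*9² - 50 = 0*81 - 50 = 0 - 50 = -50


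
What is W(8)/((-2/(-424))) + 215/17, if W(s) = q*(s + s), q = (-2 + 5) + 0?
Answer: 173207/17 ≈ 10189.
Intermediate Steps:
q = 3 (q = 3 + 0 = 3)
W(s) = 6*s (W(s) = 3*(s + s) = 3*(2*s) = 6*s)
W(8)/((-2/(-424))) + 215/17 = (6*8)/((-2/(-424))) + 215/17 = 48/((-2*(-1/424))) + 215*(1/17) = 48/(1/212) + 215/17 = 48*212 + 215/17 = 10176 + 215/17 = 173207/17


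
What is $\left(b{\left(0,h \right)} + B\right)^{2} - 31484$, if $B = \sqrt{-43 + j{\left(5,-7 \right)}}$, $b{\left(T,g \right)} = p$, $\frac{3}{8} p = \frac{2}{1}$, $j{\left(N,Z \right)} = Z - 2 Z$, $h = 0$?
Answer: $- \frac{283424}{9} + 64 i \approx -31492.0 + 64.0 i$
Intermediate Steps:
$j{\left(N,Z \right)} = - Z$
$p = \frac{16}{3}$ ($p = \frac{8 \cdot \frac{2}{1}}{3} = \frac{8 \cdot 2 \cdot 1}{3} = \frac{8}{3} \cdot 2 = \frac{16}{3} \approx 5.3333$)
$b{\left(T,g \right)} = \frac{16}{3}$
$B = 6 i$ ($B = \sqrt{-43 - -7} = \sqrt{-43 + 7} = \sqrt{-36} = 6 i \approx 6.0 i$)
$\left(b{\left(0,h \right)} + B\right)^{2} - 31484 = \left(\frac{16}{3} + 6 i\right)^{2} - 31484 = -31484 + \left(\frac{16}{3} + 6 i\right)^{2}$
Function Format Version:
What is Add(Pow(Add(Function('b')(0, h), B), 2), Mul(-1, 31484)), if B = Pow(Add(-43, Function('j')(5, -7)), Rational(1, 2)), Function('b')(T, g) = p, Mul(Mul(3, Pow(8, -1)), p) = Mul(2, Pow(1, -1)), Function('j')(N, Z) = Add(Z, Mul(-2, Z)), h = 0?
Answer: Add(Rational(-283424, 9), Mul(64, I)) ≈ Add(-31492., Mul(64.000, I))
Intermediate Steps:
Function('j')(N, Z) = Mul(-1, Z)
p = Rational(16, 3) (p = Mul(Rational(8, 3), Mul(2, Pow(1, -1))) = Mul(Rational(8, 3), Mul(2, 1)) = Mul(Rational(8, 3), 2) = Rational(16, 3) ≈ 5.3333)
Function('b')(T, g) = Rational(16, 3)
B = Mul(6, I) (B = Pow(Add(-43, Mul(-1, -7)), Rational(1, 2)) = Pow(Add(-43, 7), Rational(1, 2)) = Pow(-36, Rational(1, 2)) = Mul(6, I) ≈ Mul(6.0000, I))
Add(Pow(Add(Function('b')(0, h), B), 2), Mul(-1, 31484)) = Add(Pow(Add(Rational(16, 3), Mul(6, I)), 2), Mul(-1, 31484)) = Add(Pow(Add(Rational(16, 3), Mul(6, I)), 2), -31484) = Add(-31484, Pow(Add(Rational(16, 3), Mul(6, I)), 2))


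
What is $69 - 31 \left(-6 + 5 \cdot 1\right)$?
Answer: $100$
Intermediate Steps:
$69 - 31 \left(-6 + 5 \cdot 1\right) = 69 - 31 \left(-6 + 5\right) = 69 - -31 = 69 + 31 = 100$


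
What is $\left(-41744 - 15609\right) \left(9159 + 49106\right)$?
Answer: $-3341672545$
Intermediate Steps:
$\left(-41744 - 15609\right) \left(9159 + 49106\right) = \left(-57353\right) 58265 = -3341672545$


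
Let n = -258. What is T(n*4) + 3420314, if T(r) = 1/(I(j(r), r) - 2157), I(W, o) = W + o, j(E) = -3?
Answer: 10917642287/3192 ≈ 3.4203e+6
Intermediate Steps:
T(r) = 1/(-2160 + r) (T(r) = 1/((-3 + r) - 2157) = 1/(-2160 + r))
T(n*4) + 3420314 = 1/(-2160 - 258*4) + 3420314 = 1/(-2160 - 1032) + 3420314 = 1/(-3192) + 3420314 = -1/3192 + 3420314 = 10917642287/3192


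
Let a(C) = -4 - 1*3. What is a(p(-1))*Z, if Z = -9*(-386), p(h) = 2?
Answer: -24318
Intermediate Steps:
Z = 3474
a(C) = -7 (a(C) = -4 - 3 = -7)
a(p(-1))*Z = -7*3474 = -24318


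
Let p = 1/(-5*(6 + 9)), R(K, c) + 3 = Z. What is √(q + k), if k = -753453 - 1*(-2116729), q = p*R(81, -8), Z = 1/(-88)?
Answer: √593843043090/660 ≈ 1167.6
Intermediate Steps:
Z = -1/88 ≈ -0.011364
R(K, c) = -265/88 (R(K, c) = -3 - 1/88 = -265/88)
p = -1/75 (p = 1/(-5*15) = 1/(-75) = -1/75 ≈ -0.013333)
q = 53/1320 (q = -1/75*(-265/88) = 53/1320 ≈ 0.040152)
k = 1363276 (k = -753453 + 2116729 = 1363276)
√(q + k) = √(53/1320 + 1363276) = √(1799524373/1320) = √593843043090/660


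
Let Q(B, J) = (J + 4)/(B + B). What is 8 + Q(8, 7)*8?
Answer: 27/2 ≈ 13.500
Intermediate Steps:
Q(B, J) = (4 + J)/(2*B) (Q(B, J) = (4 + J)/((2*B)) = (4 + J)*(1/(2*B)) = (4 + J)/(2*B))
8 + Q(8, 7)*8 = 8 + ((½)*(4 + 7)/8)*8 = 8 + ((½)*(⅛)*11)*8 = 8 + (11/16)*8 = 8 + 11/2 = 27/2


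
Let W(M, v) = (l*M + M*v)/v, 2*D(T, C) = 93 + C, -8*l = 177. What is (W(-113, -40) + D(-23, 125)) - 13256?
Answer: -4263201/320 ≈ -13323.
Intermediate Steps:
l = -177/8 (l = -⅛*177 = -177/8 ≈ -22.125)
D(T, C) = 93/2 + C/2 (D(T, C) = (93 + C)/2 = 93/2 + C/2)
W(M, v) = (-177*M/8 + M*v)/v
(W(-113, -40) + D(-23, 125)) - 13256 = ((-113 - 177/8*(-113)/(-40)) + (93/2 + (½)*125)) - 13256 = ((-113 - 177/8*(-113)*(-1/40)) + (93/2 + 125/2)) - 13256 = ((-113 - 20001/320) + 109) - 13256 = (-56161/320 + 109) - 13256 = -21281/320 - 13256 = -4263201/320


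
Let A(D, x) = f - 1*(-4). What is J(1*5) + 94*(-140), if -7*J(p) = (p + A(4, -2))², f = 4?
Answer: -92289/7 ≈ -13184.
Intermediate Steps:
A(D, x) = 8 (A(D, x) = 4 - 1*(-4) = 4 + 4 = 8)
J(p) = -(8 + p)²/7 (J(p) = -(p + 8)²/7 = -(8 + p)²/7)
J(1*5) + 94*(-140) = -(8 + 1*5)²/7 + 94*(-140) = -(8 + 5)²/7 - 13160 = -⅐*13² - 13160 = -⅐*169 - 13160 = -169/7 - 13160 = -92289/7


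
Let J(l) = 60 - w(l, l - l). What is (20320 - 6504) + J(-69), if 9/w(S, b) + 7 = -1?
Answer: 111017/8 ≈ 13877.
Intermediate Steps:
w(S, b) = -9/8 (w(S, b) = 9/(-7 - 1) = 9/(-8) = 9*(-1/8) = -9/8)
J(l) = 489/8 (J(l) = 60 - 1*(-9/8) = 60 + 9/8 = 489/8)
(20320 - 6504) + J(-69) = (20320 - 6504) + 489/8 = 13816 + 489/8 = 111017/8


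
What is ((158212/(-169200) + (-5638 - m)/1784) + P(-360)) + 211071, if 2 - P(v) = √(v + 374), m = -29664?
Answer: 497787179714/2358225 - √14 ≈ 2.1108e+5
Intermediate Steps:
P(v) = 2 - √(374 + v) (P(v) = 2 - √(v + 374) = 2 - √(374 + v))
((158212/(-169200) + (-5638 - m)/1784) + P(-360)) + 211071 = ((158212/(-169200) + (-5638 - 1*(-29664))/1784) + (2 - √(374 - 360))) + 211071 = ((158212*(-1/169200) + (-5638 + 29664)*(1/1784)) + (2 - √14)) + 211071 = ((-39553/42300 + 24026*(1/1784)) + (2 - √14)) + 211071 = ((-39553/42300 + 12013/892) + (2 - √14)) + 211071 = (29554289/2358225 + (2 - √14)) + 211071 = (34270739/2358225 - √14) + 211071 = 497787179714/2358225 - √14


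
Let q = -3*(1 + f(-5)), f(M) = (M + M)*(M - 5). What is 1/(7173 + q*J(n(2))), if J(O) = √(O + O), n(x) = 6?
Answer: 797/5594469 + 202*√3/16783407 ≈ 0.00016331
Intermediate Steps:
f(M) = 2*M*(-5 + M) (f(M) = (2*M)*(-5 + M) = 2*M*(-5 + M))
q = -303 (q = -3*(1 + 2*(-5)*(-5 - 5)) = -3*(1 + 2*(-5)*(-10)) = -3*(1 + 100) = -3*101 = -303)
J(O) = √2*√O (J(O) = √(2*O) = √2*√O)
1/(7173 + q*J(n(2))) = 1/(7173 - 303*√2*√6) = 1/(7173 - 606*√3)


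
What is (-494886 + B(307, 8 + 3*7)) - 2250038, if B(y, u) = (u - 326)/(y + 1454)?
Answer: -1611270487/587 ≈ -2.7449e+6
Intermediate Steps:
B(y, u) = (-326 + u)/(1454 + y)
(-494886 + B(307, 8 + 3*7)) - 2250038 = (-494886 + (-326 + (8 + 3*7))/(1454 + 307)) - 2250038 = (-494886 + (-326 + (8 + 21))/1761) - 2250038 = (-494886 + (-326 + 29)/1761) - 2250038 = (-494886 + (1/1761)*(-297)) - 2250038 = (-494886 - 99/587) - 2250038 = -290498181/587 - 2250038 = -1611270487/587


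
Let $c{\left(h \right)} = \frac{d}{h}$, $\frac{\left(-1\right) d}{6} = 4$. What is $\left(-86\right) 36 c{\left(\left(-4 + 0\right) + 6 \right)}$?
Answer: $37152$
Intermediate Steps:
$d = -24$ ($d = \left(-6\right) 4 = -24$)
$c{\left(h \right)} = - \frac{24}{h}$
$\left(-86\right) 36 c{\left(\left(-4 + 0\right) + 6 \right)} = \left(-86\right) 36 \left(- \frac{24}{\left(-4 + 0\right) + 6}\right) = - 3096 \left(- \frac{24}{-4 + 6}\right) = - 3096 \left(- \frac{24}{2}\right) = - 3096 \left(\left(-24\right) \frac{1}{2}\right) = \left(-3096\right) \left(-12\right) = 37152$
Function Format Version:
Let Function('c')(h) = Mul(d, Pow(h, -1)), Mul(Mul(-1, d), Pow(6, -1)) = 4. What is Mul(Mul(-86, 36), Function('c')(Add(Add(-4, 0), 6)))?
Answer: 37152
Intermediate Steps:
d = -24 (d = Mul(-6, 4) = -24)
Function('c')(h) = Mul(-24, Pow(h, -1))
Mul(Mul(-86, 36), Function('c')(Add(Add(-4, 0), 6))) = Mul(Mul(-86, 36), Mul(-24, Pow(Add(Add(-4, 0), 6), -1))) = Mul(-3096, Mul(-24, Pow(Add(-4, 6), -1))) = Mul(-3096, Mul(-24, Pow(2, -1))) = Mul(-3096, Mul(-24, Rational(1, 2))) = Mul(-3096, -12) = 37152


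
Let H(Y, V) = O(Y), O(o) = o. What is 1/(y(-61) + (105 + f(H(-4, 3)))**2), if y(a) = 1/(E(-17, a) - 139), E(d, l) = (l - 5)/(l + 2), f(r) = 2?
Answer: 8135/93137556 ≈ 8.7344e-5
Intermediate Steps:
H(Y, V) = Y
E(d, l) = (-5 + l)/(2 + l)
y(a) = 1/(-139 + (-5 + a)/(2 + a)) (y(a) = 1/((-5 + a)/(2 + a) - 139) = 1/(-139 + (-5 + a)/(2 + a)))
1/(y(-61) + (105 + f(H(-4, 3)))**2) = 1/((2 - 61)/(-283 - 138*(-61)) + (105 + 2)**2) = 1/(-59/(-283 + 8418) + 107**2) = 1/(-59/8135 + 11449) = 1/(93137556/8135) = 8135/93137556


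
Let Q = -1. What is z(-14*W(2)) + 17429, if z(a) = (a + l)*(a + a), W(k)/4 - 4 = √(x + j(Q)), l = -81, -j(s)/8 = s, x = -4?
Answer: 297653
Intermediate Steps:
j(s) = -8*s
W(k) = 24 (W(k) = 16 + 4*√(-4 - 8*(-1)) = 16 + 4*√(-4 + 8) = 16 + 4*√4 = 16 + 4*2 = 16 + 8 = 24)
z(a) = 2*a*(-81 + a) (z(a) = (a - 81)*(a + a) = (-81 + a)*(2*a) = 2*a*(-81 + a))
z(-14*W(2)) + 17429 = 2*(-14*24)*(-81 - 14*24) + 17429 = 2*(-336)*(-81 - 336) + 17429 = 2*(-336)*(-417) + 17429 = 280224 + 17429 = 297653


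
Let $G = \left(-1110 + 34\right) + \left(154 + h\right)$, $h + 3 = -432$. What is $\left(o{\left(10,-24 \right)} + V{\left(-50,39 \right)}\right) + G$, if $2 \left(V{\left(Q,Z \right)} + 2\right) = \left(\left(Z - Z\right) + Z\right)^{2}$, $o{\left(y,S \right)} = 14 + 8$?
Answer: $- \frac{1153}{2} \approx -576.5$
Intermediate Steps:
$h = -435$ ($h = -3 - 432 = -435$)
$o{\left(y,S \right)} = 22$
$V{\left(Q,Z \right)} = -2 + \frac{Z^{2}}{2}$ ($V{\left(Q,Z \right)} = -2 + \frac{\left(\left(Z - Z\right) + Z\right)^{2}}{2} = -2 + \frac{\left(0 + Z\right)^{2}}{2} = -2 + \frac{Z^{2}}{2}$)
$G = -1357$ ($G = \left(-1110 + 34\right) + \left(154 - 435\right) = -1076 - 281 = -1357$)
$\left(o{\left(10,-24 \right)} + V{\left(-50,39 \right)}\right) + G = \left(22 - \left(2 - \frac{39^{2}}{2}\right)\right) - 1357 = \left(22 + \left(-2 + \frac{1}{2} \cdot 1521\right)\right) - 1357 = \left(22 + \left(-2 + \frac{1521}{2}\right)\right) - 1357 = \left(22 + \frac{1517}{2}\right) - 1357 = \frac{1561}{2} - 1357 = - \frac{1153}{2}$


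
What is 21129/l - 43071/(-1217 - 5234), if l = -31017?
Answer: 399876676/66696889 ≈ 5.9954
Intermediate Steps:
21129/l - 43071/(-1217 - 5234) = 21129/(-31017) - 43071/(-1217 - 5234) = 21129*(-1/31017) - 43071/(-6451) = -7043/10339 - 43071*(-1/6451) = -7043/10339 + 43071/6451 = 399876676/66696889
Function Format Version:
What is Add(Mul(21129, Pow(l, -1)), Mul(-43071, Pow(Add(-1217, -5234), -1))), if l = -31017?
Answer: Rational(399876676, 66696889) ≈ 5.9954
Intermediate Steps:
Add(Mul(21129, Pow(l, -1)), Mul(-43071, Pow(Add(-1217, -5234), -1))) = Add(Mul(21129, Pow(-31017, -1)), Mul(-43071, Pow(Add(-1217, -5234), -1))) = Add(Mul(21129, Rational(-1, 31017)), Mul(-43071, Pow(-6451, -1))) = Add(Rational(-7043, 10339), Mul(-43071, Rational(-1, 6451))) = Add(Rational(-7043, 10339), Rational(43071, 6451)) = Rational(399876676, 66696889)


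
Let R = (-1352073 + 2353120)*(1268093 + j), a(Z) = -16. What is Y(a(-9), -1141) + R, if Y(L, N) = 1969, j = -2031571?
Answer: -764277359497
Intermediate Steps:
R = -764277361466 (R = (-1352073 + 2353120)*(1268093 - 2031571) = 1001047*(-763478) = -764277361466)
Y(a(-9), -1141) + R = 1969 - 764277361466 = -764277359497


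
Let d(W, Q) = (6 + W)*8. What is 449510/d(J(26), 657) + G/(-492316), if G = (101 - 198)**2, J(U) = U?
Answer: 27662319557/15754112 ≈ 1755.9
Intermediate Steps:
d(W, Q) = 48 + 8*W
G = 9409 (G = (-97)**2 = 9409)
449510/d(J(26), 657) + G/(-492316) = 449510/(48 + 8*26) + 9409/(-492316) = 449510/(48 + 208) + 9409*(-1/492316) = 449510/256 - 9409/492316 = 449510*(1/256) - 9409/492316 = 224755/128 - 9409/492316 = 27662319557/15754112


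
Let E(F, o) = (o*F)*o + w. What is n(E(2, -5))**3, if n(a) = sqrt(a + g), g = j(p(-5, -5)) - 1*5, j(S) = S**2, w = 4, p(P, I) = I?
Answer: 74*sqrt(74) ≈ 636.57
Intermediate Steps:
E(F, o) = 4 + F*o**2 (E(F, o) = (o*F)*o + 4 = (F*o)*o + 4 = F*o**2 + 4 = 4 + F*o**2)
g = 20 (g = (-5)**2 - 1*5 = 25 - 5 = 20)
n(a) = sqrt(20 + a) (n(a) = sqrt(a + 20) = sqrt(20 + a))
n(E(2, -5))**3 = (sqrt(20 + (4 + 2*(-5)**2)))**3 = (sqrt(20 + (4 + 2*25)))**3 = (sqrt(20 + (4 + 50)))**3 = (sqrt(20 + 54))**3 = (sqrt(74))**3 = 74*sqrt(74)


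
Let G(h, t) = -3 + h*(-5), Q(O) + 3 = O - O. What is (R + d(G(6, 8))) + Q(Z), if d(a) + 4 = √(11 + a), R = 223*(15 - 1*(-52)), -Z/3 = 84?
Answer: 14934 + I*√22 ≈ 14934.0 + 4.6904*I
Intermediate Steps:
Z = -252 (Z = -3*84 = -252)
Q(O) = -3 (Q(O) = -3 + (O - O) = -3 + 0 = -3)
G(h, t) = -3 - 5*h
R = 14941 (R = 223*(15 + 52) = 223*67 = 14941)
d(a) = -4 + √(11 + a)
(R + d(G(6, 8))) + Q(Z) = (14941 + (-4 + √(11 + (-3 - 5*6)))) - 3 = (14941 + (-4 + √(11 + (-3 - 30)))) - 3 = (14941 + (-4 + √(11 - 33))) - 3 = (14941 + (-4 + √(-22))) - 3 = (14941 + (-4 + I*√22)) - 3 = (14937 + I*√22) - 3 = 14934 + I*√22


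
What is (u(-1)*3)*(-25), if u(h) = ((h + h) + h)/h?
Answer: -225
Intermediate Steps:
u(h) = 3 (u(h) = (2*h + h)/h = (3*h)/h = 3)
(u(-1)*3)*(-25) = (3*3)*(-25) = 9*(-25) = -225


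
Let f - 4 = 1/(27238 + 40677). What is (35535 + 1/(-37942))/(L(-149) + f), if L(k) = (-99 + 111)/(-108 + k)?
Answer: 23532895566616195/2618069975974 ≈ 8988.6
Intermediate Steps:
L(k) = 12/(-108 + k)
f = 271661/67915 (f = 4 + 1/(27238 + 40677) = 4 + 1/67915 = 271661/67915 ≈ 4.0000)
(35535 + 1/(-37942))/(L(-149) + f) = (35535 + 1/(-37942))/(12/(-108 - 149) + 271661/67915) = (35535 - 1/37942)/(12/(-257) + 271661/67915) = 1348268969/(37942*(12*(-1/257) + 271661/67915)) = 1348268969/(37942*(-12/257 + 271661/67915)) = 1348268969/(37942*(69001897/17454155)) = (1348268969/37942)*(17454155/69001897) = 23532895566616195/2618069975974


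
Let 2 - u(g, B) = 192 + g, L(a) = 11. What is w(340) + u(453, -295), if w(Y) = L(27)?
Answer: -632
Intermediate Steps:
u(g, B) = -190 - g (u(g, B) = 2 - (192 + g) = 2 + (-192 - g) = -190 - g)
w(Y) = 11
w(340) + u(453, -295) = 11 + (-190 - 1*453) = 11 + (-190 - 453) = 11 - 643 = -632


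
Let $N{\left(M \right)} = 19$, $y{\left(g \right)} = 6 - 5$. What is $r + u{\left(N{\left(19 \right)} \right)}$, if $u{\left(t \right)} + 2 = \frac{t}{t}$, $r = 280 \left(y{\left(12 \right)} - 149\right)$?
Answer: $-41441$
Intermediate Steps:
$y{\left(g \right)} = 1$ ($y{\left(g \right)} = 6 - 5 = 1$)
$r = -41440$ ($r = 280 \left(1 - 149\right) = 280 \left(-148\right) = -41440$)
$u{\left(t \right)} = -1$ ($u{\left(t \right)} = -2 + \frac{t}{t} = -2 + 1 = -1$)
$r + u{\left(N{\left(19 \right)} \right)} = -41440 - 1 = -41441$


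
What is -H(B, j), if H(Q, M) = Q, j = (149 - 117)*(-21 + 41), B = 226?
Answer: -226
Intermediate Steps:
j = 640 (j = 32*20 = 640)
-H(B, j) = -1*226 = -226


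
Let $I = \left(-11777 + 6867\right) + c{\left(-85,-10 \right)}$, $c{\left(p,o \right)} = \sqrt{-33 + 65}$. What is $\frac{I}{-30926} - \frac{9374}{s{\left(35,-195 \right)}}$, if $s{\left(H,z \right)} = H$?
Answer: $- \frac{2956413}{11045} - \frac{2 \sqrt{2}}{15463} \approx -267.67$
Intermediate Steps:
$c{\left(p,o \right)} = 4 \sqrt{2}$ ($c{\left(p,o \right)} = \sqrt{32} = 4 \sqrt{2}$)
$I = -4910 + 4 \sqrt{2}$ ($I = \left(-11777 + 6867\right) + 4 \sqrt{2} = -4910 + 4 \sqrt{2} \approx -4904.3$)
$\frac{I}{-30926} - \frac{9374}{s{\left(35,-195 \right)}} = \frac{-4910 + 4 \sqrt{2}}{-30926} - \frac{9374}{35} = \left(-4910 + 4 \sqrt{2}\right) \left(- \frac{1}{30926}\right) - \frac{9374}{35} = \left(\frac{2455}{15463} - \frac{2 \sqrt{2}}{15463}\right) - \frac{9374}{35} = - \frac{2956413}{11045} - \frac{2 \sqrt{2}}{15463}$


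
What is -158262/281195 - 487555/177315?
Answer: -33032050951/9972018285 ≈ -3.3125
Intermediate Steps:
-158262/281195 - 487555/177315 = -158262*1/281195 - 487555*1/177315 = -158262/281195 - 97511/35463 = -33032050951/9972018285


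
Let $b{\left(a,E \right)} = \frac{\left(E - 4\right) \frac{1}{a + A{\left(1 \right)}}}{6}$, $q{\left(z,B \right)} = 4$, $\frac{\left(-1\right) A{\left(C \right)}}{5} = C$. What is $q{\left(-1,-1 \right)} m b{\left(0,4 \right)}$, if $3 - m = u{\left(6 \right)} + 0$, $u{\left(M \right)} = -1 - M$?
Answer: $0$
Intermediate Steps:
$A{\left(C \right)} = - 5 C$
$m = 10$ ($m = 3 - \left(\left(-1 - 6\right) + 0\right) = 3 - \left(-7 + 0\right) = 3 - -7 = 3 + 7 = 10$)
$b{\left(a,E \right)} = \frac{-4 + E}{6 \left(-5 + a\right)}$ ($b{\left(a,E \right)} = \frac{\left(E - 4\right) \frac{1}{a - 5}}{6} = \frac{-4 + E}{a - 5} \cdot \frac{1}{6} = \frac{-4 + E}{-5 + a} \frac{1}{6} = \frac{-4 + E}{6 \left(-5 + a\right)}$)
$q{\left(-1,-1 \right)} m b{\left(0,4 \right)} = 4 \cdot 10 \frac{-4 + 4}{6 \left(-5 + 0\right)} = 40 \cdot \frac{1}{6} \frac{1}{-5} \cdot 0 = 40 \cdot \frac{1}{6} \left(- \frac{1}{5}\right) 0 = 40 \cdot 0 = 0$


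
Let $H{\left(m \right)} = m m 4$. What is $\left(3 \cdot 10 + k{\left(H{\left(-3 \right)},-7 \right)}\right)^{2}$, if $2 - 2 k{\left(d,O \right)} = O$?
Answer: $\frac{4761}{4} \approx 1190.3$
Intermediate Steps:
$H{\left(m \right)} = 4 m^{2}$ ($H{\left(m \right)} = m^{2} \cdot 4 = 4 m^{2}$)
$k{\left(d,O \right)} = 1 - \frac{O}{2}$
$\left(3 \cdot 10 + k{\left(H{\left(-3 \right)},-7 \right)}\right)^{2} = \left(3 \cdot 10 + \left(1 - - \frac{7}{2}\right)\right)^{2} = \left(30 + \left(1 + \frac{7}{2}\right)\right)^{2} = \left(30 + \frac{9}{2}\right)^{2} = \left(\frac{69}{2}\right)^{2} = \frac{4761}{4}$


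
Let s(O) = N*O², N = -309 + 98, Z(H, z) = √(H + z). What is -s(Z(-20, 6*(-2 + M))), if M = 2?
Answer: -4220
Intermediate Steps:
N = -211
s(O) = -211*O²
-s(Z(-20, 6*(-2 + M))) = -(-211)*(√(-20 + 6*(-2 + 2)))² = -(-211)*(√(-20 + 6*0))² = -(-211)*(√(-20 + 0))² = -(-211)*(√(-20))² = -(-211)*(2*I*√5)² = -(-211)*(-20) = -1*4220 = -4220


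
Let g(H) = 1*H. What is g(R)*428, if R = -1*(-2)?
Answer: 856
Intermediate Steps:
R = 2
g(H) = H
g(R)*428 = 2*428 = 856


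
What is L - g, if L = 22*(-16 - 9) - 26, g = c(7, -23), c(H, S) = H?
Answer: -583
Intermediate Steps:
g = 7
L = -576 (L = 22*(-25) - 26 = -550 - 26 = -576)
L - g = -576 - 1*7 = -576 - 7 = -583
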